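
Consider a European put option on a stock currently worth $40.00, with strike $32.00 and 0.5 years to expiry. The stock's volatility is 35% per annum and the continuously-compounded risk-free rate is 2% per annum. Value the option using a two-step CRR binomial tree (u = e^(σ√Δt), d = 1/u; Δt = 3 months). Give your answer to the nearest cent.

$1.06

CRR parameters: u = e^(σ√Δt) = e^(0.35·√0.25) = 1.1912, d = 1/u = 0.8395
Per-period rate: rΔt = 0.02·0.25 = 0.005, so R = e^0.005 = 1.0050
Risk-neutral probability p = (e^0.005 − 0.8395)/(1.1912 − 0.8395) = 0.1656/0.3518 = 0.4706
Terminal stock prices: S_uu = 56.76, S_ud = 40, S_dd = 28.19
Terminal payoffs (K − S): max(-24.76, 0) = 0, max(-8, 0) = 0, max(3.812, 0) = 3.812
Node u (S = 47.65): V_u = e^(−0.005)·[0.4706·0.0000 + 0.5294·0.0000] = 0.0000
Node d (S = 33.58): V_d = e^(−0.005)·[0.4706·0.0000 + 0.5294·3.8125] = 2.0082
Node 0 (S = 40): V_0 = e^(−0.005)·[0.4706·0.0000 + 0.5294·2.0082] = 1.0578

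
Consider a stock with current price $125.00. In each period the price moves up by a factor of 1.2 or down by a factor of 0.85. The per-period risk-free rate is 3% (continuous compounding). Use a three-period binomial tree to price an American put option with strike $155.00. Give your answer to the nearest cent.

$30.00

Risk-neutral probability p = (e^0.03 − 0.85)/(1.2 − 0.85) = 0.1805/0.3500 = 0.5156
Terminal stock prices: S_uuu = 216, S_uud = 153, S_udd = 108.4, S_ddd = 76.77
Terminal payoffs (K − S): max(-61, 0) = 0, max(2, 0) = 2, max(46.63, 0) = 46.63, max(78.23, 0) = 78.23
Node uu (S = 180): continuation = e^(−0.03)·[0.5156·0.0000 + 0.4844·2.0000] = 0.9402; exercise value = 0.0000 ≤ continuation, so V_uu = 0.9402
Node ud (S = 127.5): continuation = e^(−0.03)·[0.5156·2.0000 + 0.4844·46.6250] = 22.9191; exercise value = 27.5000 > continuation, so V_ud = 27.5000 (exercise)
Node dd (S = 90.31): continuation = e^(−0.03)·[0.5156·46.6250 + 0.4844·78.2344] = 60.1066; exercise value = 64.6875 > continuation, so V_dd = 64.6875 (exercise)
Node u (S = 150): continuation = e^(−0.03)·[0.5156·0.9402 + 0.4844·27.5000] = 13.3981; exercise value = 5.0000 ≤ continuation, so V_u = 13.3981
Node d (S = 106.2): continuation = e^(−0.03)·[0.5156·27.5000 + 0.4844·64.6875] = 44.1691; exercise value = 48.7500 > continuation, so V_d = 48.7500 (exercise)
Node 0 (S = 125): continuation = e^(−0.03)·[0.5156·13.3981 + 0.4844·48.7500] = 29.6210; exercise value = 30.0000 > continuation, so V_0 = 30.0000 (exercise)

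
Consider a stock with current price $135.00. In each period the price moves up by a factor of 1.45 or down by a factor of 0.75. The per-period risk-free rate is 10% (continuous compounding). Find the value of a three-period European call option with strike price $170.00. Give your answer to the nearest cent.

$35.46

Risk-neutral probability p = (e^0.1 − 0.75)/(1.45 − 0.75) = 0.3552/0.7000 = 0.5074
Terminal stock prices: S_uuu = 411.6, S_uud = 212.9, S_udd = 110.1, S_ddd = 56.95
Terminal payoffs (S − K): max(241.6, 0) = 241.6, max(42.88, 0) = 42.88, max(-59.89, 0) = 0, max(-113, 0) = 0
Node uu (S = 283.8): V_uu = e^(−0.1)·[0.5074·241.5644 + 0.4926·42.8781] = 130.0151
Node ud (S = 146.8): V_ud = e^(−0.1)·[0.5074·42.8781 + 0.4926·0.0000] = 19.6855
Node dd (S = 75.94): V_dd = e^(−0.1)·[0.5074·0.0000 + 0.4926·0.0000] = 0.0000
Node u (S = 195.8): V_u = e^(−0.1)·[0.5074·130.0151 + 0.4926·19.6855] = 68.4648
Node d (S = 101.2): V_d = e^(−0.1)·[0.5074·19.6855 + 0.4926·0.0000] = 9.0377
Node 0 (S = 135): V_0 = e^(−0.1)·[0.5074·68.4648 + 0.4926·9.0377] = 35.4608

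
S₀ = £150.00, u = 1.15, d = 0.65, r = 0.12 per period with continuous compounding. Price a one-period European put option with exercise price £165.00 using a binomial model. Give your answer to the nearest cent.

Risk-neutral probability p = (e^0.12 − 0.65)/(1.15 − 0.65) = 0.4775/0.5000 = 0.9550
Terminal stock prices: S_u = 172.5, S_d = 97.5
Terminal payoffs (K − S): max(-7.5, 0) = 0, max(67.5, 0) = 67.5
Node 0 (S = 150): V_0 = e^(−0.12)·[0.9550·0.0000 + 0.0450·67.5000] = 2.6944

£2.69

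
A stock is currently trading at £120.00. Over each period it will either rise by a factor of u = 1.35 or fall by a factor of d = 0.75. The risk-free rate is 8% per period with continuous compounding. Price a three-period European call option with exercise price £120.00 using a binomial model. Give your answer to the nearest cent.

Risk-neutral probability p = (e^0.08 − 0.75)/(1.35 − 0.75) = 0.3333/0.6000 = 0.5555
Terminal stock prices: S_uuu = 295.2, S_uud = 164, S_udd = 91.12, S_ddd = 50.62
Terminal payoffs (S − K): max(175.2, 0) = 175.2, max(44.03, 0) = 44.03, max(-28.88, 0) = 0, max(-69.38, 0) = 0
Node uu (S = 218.7): V_uu = e^(−0.08)·[0.5555·175.2450 + 0.4445·44.0250] = 107.9260
Node ud (S = 121.5): V_ud = e^(−0.08)·[0.5555·44.0250 + 0.4445·0.0000] = 22.5748
Node dd (S = 67.5): V_dd = e^(−0.08)·[0.5555·0.0000 + 0.4445·0.0000] = 0.0000
Node u (S = 162): V_u = e^(−0.08)·[0.5555·107.9260 + 0.4445·22.5748] = 64.6048
Node d (S = 90): V_d = e^(−0.08)·[0.5555·22.5748 + 0.4445·0.0000] = 11.5757
Node 0 (S = 120): V_0 = e^(−0.08)·[0.5555·64.6048 + 0.4445·11.5757] = 37.8775

£37.88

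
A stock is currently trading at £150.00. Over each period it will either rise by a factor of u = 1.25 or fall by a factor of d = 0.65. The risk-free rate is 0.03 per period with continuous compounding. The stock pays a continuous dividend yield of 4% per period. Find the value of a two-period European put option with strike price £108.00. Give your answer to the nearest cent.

£7.89

Per-period risk-free factor R = e^0.03 = 1.0305; dividend-adjusted growth = e^(0.03−0.04) = 0.9900.
Risk-neutral probability p = (0.9900 − 0.65)/(1.25 − 0.65) = 0.3400/0.6000 = 0.5667
Terminal stock prices: S_uu = 234.4, S_ud = 121.9, S_dd = 63.38
Terminal payoffs (K − S): max(-126.4, 0) = 0, max(-13.88, 0) = 0, max(44.62, 0) = 44.62
Node u (S = 187.5): V_u = e^(−0.03)·[0.5667·0.0000 + 0.4333·0.0000] = 0.0000
Node d (S = 97.5): V_d = e^(−0.03)·[0.5667·0.0000 + 0.4333·44.6250] = 18.7624
Node 0 (S = 150): V_0 = e^(−0.03)·[0.5667·0.0000 + 0.4333·18.7624] = 7.8886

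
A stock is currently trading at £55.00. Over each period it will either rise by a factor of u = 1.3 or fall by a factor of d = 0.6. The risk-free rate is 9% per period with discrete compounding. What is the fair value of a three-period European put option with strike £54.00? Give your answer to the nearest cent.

£5.00

Risk-neutral probability p = (1 + 0.09 − 0.6)/(1.3 − 0.6) = 0.4900/0.7000 = 0.7000
Terminal stock prices: S_uuu = 120.8, S_uud = 55.77, S_udd = 25.74, S_ddd = 11.88
Terminal payoffs (K − S): max(-66.84, 0) = 0, max(-1.77, 0) = 0, max(28.26, 0) = 28.26, max(42.12, 0) = 42.12
Node uu (S = 92.95): V_uu = 1/1.09·[0.7000·0.0000 + 0.3000·0.0000] = 0.0000
Node ud (S = 42.9): V_ud = 1/1.09·[0.7000·0.0000 + 0.3000·28.2600] = 7.7780
Node dd (S = 19.8): V_dd = 1/1.09·[0.7000·28.2600 + 0.3000·42.1200] = 29.7413
Node u (S = 71.5): V_u = 1/1.09·[0.7000·0.0000 + 0.3000·7.7780] = 2.1407
Node d (S = 33): V_d = 1/1.09·[0.7000·7.7780 + 0.3000·29.7413] = 13.1807
Node 0 (S = 55): V_0 = 1/1.09·[0.7000·2.1407 + 0.3000·13.1807] = 5.0025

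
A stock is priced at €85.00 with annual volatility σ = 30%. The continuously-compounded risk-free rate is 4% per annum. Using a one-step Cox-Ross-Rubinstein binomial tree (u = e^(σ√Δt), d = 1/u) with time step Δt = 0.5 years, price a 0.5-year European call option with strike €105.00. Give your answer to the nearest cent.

€0.04

CRR parameters: u = e^(σ√Δt) = e^(0.3·√0.5) = 1.2363, d = 1/u = 0.8089
Per-period rate: rΔt = 0.04·0.5 = 0.02, so R = e^0.02 = 1.0202
Risk-neutral probability p = (e^0.02 − 0.8089)/(1.2363 − 0.8089) = 0.2113/0.4275 = 0.4944
Terminal stock prices: S_u = 105.1, S_d = 68.75
Terminal payoffs (S − K): max(0.08644, 0) = 0.08644, max(-36.25, 0) = 0
Node 0 (S = 85): V_0 = e^(−0.02)·[0.4944·0.0864 + 0.5056·0.0000] = 0.0419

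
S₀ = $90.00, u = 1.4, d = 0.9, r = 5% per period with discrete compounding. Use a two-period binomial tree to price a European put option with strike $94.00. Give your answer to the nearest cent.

Risk-neutral probability p = (1 + 0.05 − 0.9)/(1.4 − 0.9) = 0.1500/0.5000 = 0.3000
Terminal stock prices: S_uu = 176.4, S_ud = 113.4, S_dd = 72.9
Terminal payoffs (K − S): max(-82.4, 0) = 0, max(-19.4, 0) = 0, max(21.1, 0) = 21.1
Node u (S = 126): V_u = 1/1.05·[0.3000·0.0000 + 0.7000·0.0000] = 0.0000
Node d (S = 81): V_d = 1/1.05·[0.3000·0.0000 + 0.7000·21.1000] = 14.0667
Node 0 (S = 90): V_0 = 1/1.05·[0.3000·0.0000 + 0.7000·14.0667] = 9.3778

$9.38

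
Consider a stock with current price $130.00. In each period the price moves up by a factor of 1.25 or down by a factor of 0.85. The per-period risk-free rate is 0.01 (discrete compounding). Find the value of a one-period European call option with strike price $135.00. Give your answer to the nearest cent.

$10.89

Risk-neutral probability p = (1 + 0.01 − 0.85)/(1.25 − 0.85) = 0.1600/0.4000 = 0.4000
Terminal stock prices: S_u = 162.5, S_d = 110.5
Terminal payoffs (S − K): max(27.5, 0) = 27.5, max(-24.5, 0) = 0
Node 0 (S = 130): V_0 = 1/1.01·[0.4000·27.5000 + 0.6000·0.0000] = 10.8911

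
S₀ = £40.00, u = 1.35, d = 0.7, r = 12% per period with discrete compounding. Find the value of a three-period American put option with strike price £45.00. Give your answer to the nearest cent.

Risk-neutral probability p = (1 + 0.12 − 0.7)/(1.35 − 0.7) = 0.4200/0.6500 = 0.6462
Terminal stock prices: S_uuu = 98.42, S_uud = 51.03, S_udd = 26.46, S_ddd = 13.72
Terminal payoffs (K − S): max(-53.42, 0) = 0, max(-6.03, 0) = 0, max(18.54, 0) = 18.54, max(31.28, 0) = 31.28
Node uu (S = 72.9): continuation = 1/1.12·[0.6462·0.0000 + 0.3538·0.0000] = 0.0000; exercise value = 0.0000 ≤ continuation, so V_uu = 0.0000
Node ud (S = 37.8): continuation = 1/1.12·[0.6462·0.0000 + 0.3538·18.5400] = 5.8574; exercise value = 7.2000 > continuation, so V_ud = 7.2000 (exercise)
Node dd (S = 19.6): continuation = 1/1.12·[0.6462·18.5400 + 0.3538·31.2800] = 20.5786; exercise value = 25.4000 > continuation, so V_dd = 25.4000 (exercise)
Node u (S = 54): continuation = 1/1.12·[0.6462·0.0000 + 0.3538·7.2000] = 2.2747; exercise value = 0.0000 ≤ continuation, so V_u = 2.2747
Node d (S = 28): continuation = 1/1.12·[0.6462·7.2000 + 0.3538·25.4000] = 12.1786; exercise value = 17.0000 > continuation, so V_d = 17.0000 (exercise)
Node 0 (S = 40): continuation = 1/1.12·[0.6462·2.2747 + 0.3538·17.0000] = 6.6832; exercise value = 5.0000 ≤ continuation, so V_0 = 6.6832

£6.68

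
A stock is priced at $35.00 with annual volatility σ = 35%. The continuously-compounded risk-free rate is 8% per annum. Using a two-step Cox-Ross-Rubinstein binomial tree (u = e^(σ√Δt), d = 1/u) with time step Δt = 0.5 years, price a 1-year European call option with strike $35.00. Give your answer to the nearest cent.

$5.60

CRR parameters: u = e^(σ√Δt) = e^(0.35·√0.5) = 1.2808, d = 1/u = 0.7808
Per-period rate: rΔt = 0.08·0.5 = 0.04, so R = e^0.04 = 1.0408
Risk-neutral probability p = (e^0.04 − 0.7808)/(1.2808 − 0.7808) = 0.2601/0.5000 = 0.5201
Terminal stock prices: S_uu = 57.42, S_ud = 35, S_dd = 21.34
Terminal payoffs (S − K): max(22.42, 0) = 22.42, max(0, 0) = 0, max(-13.66, 0) = 0
Node u (S = 44.83): V_u = e^(−0.04)·[0.5201·22.4160 + 0.4799·0.0000] = 11.2005
Node d (S = 27.33): V_d = e^(−0.04)·[0.5201·0.0000 + 0.4799·0.0000] = 0.0000
Node 0 (S = 35): V_0 = e^(−0.04)·[0.5201·11.2005 + 0.4799·0.0000] = 5.5965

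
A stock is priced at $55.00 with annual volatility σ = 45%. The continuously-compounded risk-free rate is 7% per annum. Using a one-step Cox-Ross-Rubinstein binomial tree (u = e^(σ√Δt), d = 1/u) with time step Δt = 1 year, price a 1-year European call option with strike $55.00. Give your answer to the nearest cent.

CRR parameters: u = e^(σ√Δt) = e^(0.45·√1) = 1.5683, d = 1/u = 0.6376
Per-period rate: rΔt = 0.07·1 = 0.07, so R = e^0.07 = 1.0725
Risk-neutral probability p = (e^0.07 − 0.6376)/(1.5683 − 0.6376) = 0.4349/0.9307 = 0.4673
Terminal stock prices: S_u = 86.26, S_d = 35.07
Terminal payoffs (S − K): max(31.26, 0) = 31.26, max(-19.93, 0) = 0
Node 0 (S = 55): V_0 = e^(−0.07)·[0.4673·31.2572 + 0.5327·0.0000] = 13.6181

$13.62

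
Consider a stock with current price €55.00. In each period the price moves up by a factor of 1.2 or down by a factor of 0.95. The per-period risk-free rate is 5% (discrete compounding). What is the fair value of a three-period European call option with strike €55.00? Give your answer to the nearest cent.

€8.95

Risk-neutral probability p = (1 + 0.05 − 0.95)/(1.2 − 0.95) = 0.1000/0.2500 = 0.4000
Terminal stock prices: S_uuu = 95.04, S_uud = 75.24, S_udd = 59.56, S_ddd = 47.16
Terminal payoffs (S − K): max(40.04, 0) = 40.04, max(20.24, 0) = 20.24, max(4.565, 0) = 4.565, max(-7.844, 0) = 0
Node uu (S = 79.2): V_uu = 1/1.05·[0.4000·40.0400 + 0.6000·20.2400] = 26.8190
Node ud (S = 62.7): V_ud = 1/1.05·[0.4000·20.2400 + 0.6000·4.5650] = 10.3190
Node dd (S = 49.64): V_dd = 1/1.05·[0.4000·4.5650 + 0.6000·0.0000] = 1.7390
Node u (S = 66): V_u = 1/1.05·[0.4000·26.8190 + 0.6000·10.3190] = 16.1134
Node d (S = 52.25): V_d = 1/1.05·[0.4000·10.3190 + 0.6000·1.7390] = 4.9248
Node 0 (S = 55): V_0 = 1/1.05·[0.4000·16.1134 + 0.6000·4.9248] = 8.9526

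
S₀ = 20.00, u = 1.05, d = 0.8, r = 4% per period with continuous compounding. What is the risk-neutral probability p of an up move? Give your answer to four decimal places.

Risk-neutral probability p = (e^0.04 − 0.8)/(1.05 − 0.8) = 0.2408/0.2500 = 0.9632

p = 0.9632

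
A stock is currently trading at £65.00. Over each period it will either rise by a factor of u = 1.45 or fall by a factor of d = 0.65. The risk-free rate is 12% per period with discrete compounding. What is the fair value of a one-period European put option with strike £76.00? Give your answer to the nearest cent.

£12.43

Risk-neutral probability p = (1 + 0.12 − 0.65)/(1.45 − 0.65) = 0.4700/0.8000 = 0.5875
Terminal stock prices: S_u = 94.25, S_d = 42.25
Terminal payoffs (K − S): max(-18.25, 0) = 0, max(33.75, 0) = 33.75
Node 0 (S = 65): V_0 = 1/1.12·[0.5875·0.0000 + 0.4125·33.7500] = 12.4302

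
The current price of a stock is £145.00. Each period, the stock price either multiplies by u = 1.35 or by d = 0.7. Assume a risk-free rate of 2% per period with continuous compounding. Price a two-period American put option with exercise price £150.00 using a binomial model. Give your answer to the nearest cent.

Risk-neutral probability p = (e^0.02 − 0.7)/(1.35 − 0.7) = 0.3202/0.6500 = 0.4926
Terminal stock prices: S_uu = 264.3, S_ud = 137, S_dd = 71.05
Terminal payoffs (K − S): max(-114.3, 0) = 0, max(12.98, 0) = 12.98, max(78.95, 0) = 78.95
Node u (S = 195.8): continuation = e^(−0.02)·[0.4926·0.0000 + 0.5074·12.9750] = 6.4529; exercise value = 0.0000 ≤ continuation, so V_u = 6.4529
Node d (S = 101.5): continuation = e^(−0.02)·[0.4926·12.9750 + 0.5074·78.9500] = 45.5298; exercise value = 48.5000 > continuation, so V_d = 48.5000 (exercise)
Node 0 (S = 145): continuation = e^(−0.02)·[0.4926·6.4529 + 0.5074·48.5000] = 27.2367; exercise value = 5.0000 ≤ continuation, so V_0 = 27.2367

£27.24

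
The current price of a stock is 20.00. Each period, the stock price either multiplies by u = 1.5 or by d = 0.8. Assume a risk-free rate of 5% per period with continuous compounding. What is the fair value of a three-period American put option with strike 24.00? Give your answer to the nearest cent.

5.49

Risk-neutral probability p = (e^0.05 − 0.8)/(1.5 − 0.8) = 0.2513/0.7000 = 0.3590
Terminal stock prices: S_uuu = 67.5, S_uud = 36, S_udd = 19.2, S_ddd = 10.24
Terminal payoffs (K − S): max(-43.5, 0) = 0, max(-12, 0) = 0, max(4.8, 0) = 4.8, max(13.76, 0) = 13.76
Node uu (S = 45): continuation = e^(−0.05)·[0.3590·0.0000 + 0.6410·0.0000] = 0.0000; exercise value = 0.0000 ≤ continuation, so V_uu = 0.0000
Node ud (S = 24): continuation = e^(−0.05)·[0.3590·0.0000 + 0.6410·4.8000] = 2.9269; exercise value = 0.0000 ≤ continuation, so V_ud = 2.9269
Node dd (S = 12.8): continuation = e^(−0.05)·[0.3590·4.8000 + 0.6410·13.7600] = 10.0295; exercise value = 11.2000 > continuation, so V_dd = 11.2000 (exercise)
Node u (S = 30): continuation = e^(−0.05)·[0.3590·0.0000 + 0.6410·2.9269] = 1.7848; exercise value = 0.0000 ≤ continuation, so V_u = 1.7848
Node d (S = 16): continuation = e^(−0.05)·[0.3590·2.9269 + 0.6410·11.2000] = 7.8289; exercise value = 8.0000 > continuation, so V_d = 8.0000 (exercise)
Node 0 (S = 20): continuation = e^(−0.05)·[0.3590·1.7848 + 0.6410·8.0000] = 5.4876; exercise value = 4.0000 ≤ continuation, so V_0 = 5.4876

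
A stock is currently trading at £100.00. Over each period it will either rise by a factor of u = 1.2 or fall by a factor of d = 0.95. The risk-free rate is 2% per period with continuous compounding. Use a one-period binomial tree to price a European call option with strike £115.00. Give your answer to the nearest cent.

£1.38

Risk-neutral probability p = (e^0.02 − 0.95)/(1.2 − 0.95) = 0.0702/0.2500 = 0.2808
Terminal stock prices: S_u = 120, S_d = 95
Terminal payoffs (S − K): max(5, 0) = 5, max(-20, 0) = 0
Node 0 (S = 100): V_0 = e^(−0.02)·[0.2808·5.0000 + 0.7192·0.0000] = 1.3762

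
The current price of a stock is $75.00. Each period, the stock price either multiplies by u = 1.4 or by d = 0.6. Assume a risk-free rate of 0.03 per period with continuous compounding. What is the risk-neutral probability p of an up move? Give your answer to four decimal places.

Risk-neutral probability p = (e^0.03 − 0.6)/(1.4 − 0.6) = 0.4305/0.8000 = 0.5381

p = 0.5381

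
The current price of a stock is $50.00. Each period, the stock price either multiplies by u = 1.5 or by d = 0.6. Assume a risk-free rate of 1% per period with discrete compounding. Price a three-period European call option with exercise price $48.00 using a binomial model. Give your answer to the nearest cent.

Risk-neutral probability p = (1 + 0.01 − 0.6)/(1.5 − 0.6) = 0.4100/0.9000 = 0.4556
Terminal stock prices: S_uuu = 168.8, S_uud = 67.5, S_udd = 27, S_ddd = 10.8
Terminal payoffs (S − K): max(120.8, 0) = 120.8, max(19.5, 0) = 19.5, max(-21, 0) = 0, max(-37.2, 0) = 0
Node uu (S = 112.5): V_uu = 1/1.01·[0.4556·120.7500 + 0.5444·19.5000] = 64.9752
Node ud (S = 45): V_ud = 1/1.01·[0.4556·19.5000 + 0.5444·0.0000] = 8.7954
Node dd (S = 18): V_dd = 1/1.01·[0.4556·0.0000 + 0.5444·0.0000] = 0.0000
Node u (S = 75): V_u = 1/1.01·[0.4556·64.9752 + 0.5444·8.7954] = 34.0480
Node d (S = 30): V_d = 1/1.01·[0.4556·8.7954 + 0.5444·0.0000] = 3.9671
Node 0 (S = 50): V_0 = 1/1.01·[0.4556·34.0480 + 0.5444·3.9671] = 17.4956

$17.50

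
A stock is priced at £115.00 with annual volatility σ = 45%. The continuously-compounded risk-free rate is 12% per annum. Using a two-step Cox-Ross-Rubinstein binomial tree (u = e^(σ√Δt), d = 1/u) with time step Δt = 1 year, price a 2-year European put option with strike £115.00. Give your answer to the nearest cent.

CRR parameters: u = e^(σ√Δt) = e^(0.45·√1) = 1.5683, d = 1/u = 0.6376
Per-period rate: rΔt = 0.12·1 = 0.12, so R = e^0.12 = 1.1275
Risk-neutral probability p = (e^0.12 − 0.6376)/(1.5683 − 0.6376) = 0.4899/0.9307 = 0.5264
Terminal stock prices: S_uu = 282.9, S_ud = 115, S_dd = 46.76
Terminal payoffs (K − S): max(-167.9, 0) = 0, max(0, 0) = 0, max(68.24, 0) = 68.24
Node u (S = 180.4): V_u = e^(−0.12)·[0.5264·0.0000 + 0.4736·0.0000] = 0.0000
Node d (S = 73.33): V_d = e^(−0.12)·[0.5264·0.0000 + 0.4736·68.2445] = 28.6686
Node 0 (S = 115): V_0 = e^(−0.12)·[0.5264·0.0000 + 0.4736·28.6686] = 12.0433

£12.04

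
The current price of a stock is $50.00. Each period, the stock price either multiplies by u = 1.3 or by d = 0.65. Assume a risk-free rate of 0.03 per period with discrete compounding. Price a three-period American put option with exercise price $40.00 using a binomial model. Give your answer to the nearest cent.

$5.38

Risk-neutral probability p = (1 + 0.03 − 0.65)/(1.3 − 0.65) = 0.3800/0.6500 = 0.5846
Terminal stock prices: S_uuu = 109.9, S_uud = 54.93, S_udd = 27.46, S_ddd = 13.73
Terminal payoffs (K − S): max(-69.85, 0) = 0, max(-14.93, 0) = 0, max(12.54, 0) = 12.54, max(26.27, 0) = 26.27
Node uu (S = 84.5): continuation = 1/1.03·[0.5846·0.0000 + 0.4154·0.0000] = 0.0000; exercise value = 0.0000 ≤ continuation, so V_uu = 0.0000
Node ud (S = 42.25): continuation = 1/1.03·[0.5846·0.0000 + 0.4154·12.5375] = 5.0562; exercise value = 0.0000 ≤ continuation, so V_ud = 5.0562
Node dd (S = 21.13): continuation = 1/1.03·[0.5846·12.5375 + 0.4154·26.2687] = 17.7100; exercise value = 18.8750 > continuation, so V_dd = 18.8750 (exercise)
Node u (S = 65): continuation = 1/1.03·[0.5846·0.0000 + 0.4154·5.0562] = 2.0391; exercise value = 0.0000 ≤ continuation, so V_u = 2.0391
Node d (S = 32.5): continuation = 1/1.03·[0.5846·5.0562 + 0.4154·18.8750] = 10.4819; exercise value = 7.5000 ≤ continuation, so V_d = 10.4819
Node 0 (S = 50): continuation = 1/1.03·[0.5846·2.0391 + 0.4154·10.4819] = 5.3846; exercise value = 0.0000 ≤ continuation, so V_0 = 5.3846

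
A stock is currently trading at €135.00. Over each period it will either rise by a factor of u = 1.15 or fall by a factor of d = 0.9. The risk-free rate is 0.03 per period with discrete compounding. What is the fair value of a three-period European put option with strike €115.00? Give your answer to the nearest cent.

€1.68

Risk-neutral probability p = (1 + 0.03 − 0.9)/(1.15 − 0.9) = 0.1300/0.2500 = 0.5200
Terminal stock prices: S_uuu = 205.3, S_uud = 160.7, S_udd = 125.8, S_ddd = 98.42
Terminal payoffs (K − S): max(-90.32, 0) = 0, max(-45.68, 0) = 0, max(-10.75, 0) = 0, max(16.58, 0) = 16.58
Node uu (S = 178.5): V_uu = 1/1.03·[0.5200·0.0000 + 0.4800·0.0000] = 0.0000
Node ud (S = 139.7): V_ud = 1/1.03·[0.5200·0.0000 + 0.4800·0.0000] = 0.0000
Node dd (S = 109.4): V_dd = 1/1.03·[0.5200·0.0000 + 0.4800·16.5850] = 7.7289
Node u (S = 155.2): V_u = 1/1.03·[0.5200·0.0000 + 0.4800·0.0000] = 0.0000
Node d (S = 121.5): V_d = 1/1.03·[0.5200·0.0000 + 0.4800·7.7289] = 3.6018
Node 0 (S = 135): V_0 = 1/1.03·[0.5200·0.0000 + 0.4800·3.6018] = 1.6785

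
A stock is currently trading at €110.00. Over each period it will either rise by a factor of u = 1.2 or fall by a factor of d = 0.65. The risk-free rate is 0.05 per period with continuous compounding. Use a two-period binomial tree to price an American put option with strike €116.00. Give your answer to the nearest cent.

€16.84

Risk-neutral probability p = (e^0.05 − 0.65)/(1.2 − 0.65) = 0.4013/0.5500 = 0.7296
Terminal stock prices: S_uu = 158.4, S_ud = 85.8, S_dd = 46.48
Terminal payoffs (K − S): max(-42.4, 0) = 0, max(30.2, 0) = 30.2, max(69.53, 0) = 69.53
Node u (S = 132): continuation = e^(−0.05)·[0.7296·0.0000 + 0.2704·30.2000] = 7.7683; exercise value = 0.0000 ≤ continuation, so V_u = 7.7683
Node d (S = 71.5): continuation = e^(−0.05)·[0.7296·30.2000 + 0.2704·69.5250] = 38.8426; exercise value = 44.5000 > continuation, so V_d = 44.5000 (exercise)
Node 0 (S = 110): continuation = e^(−0.05)·[0.7296·7.7683 + 0.2704·44.5000] = 16.8378; exercise value = 6.0000 ≤ continuation, so V_0 = 16.8378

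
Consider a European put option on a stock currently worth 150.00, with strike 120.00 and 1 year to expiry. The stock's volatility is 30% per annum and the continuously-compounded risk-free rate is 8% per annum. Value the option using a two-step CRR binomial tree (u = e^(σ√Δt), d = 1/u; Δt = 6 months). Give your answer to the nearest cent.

4.22

CRR parameters: u = e^(σ√Δt) = e^(0.3·√0.5) = 1.2363, d = 1/u = 0.8089
Per-period rate: rΔt = 0.08·0.5 = 0.04, so R = e^0.04 = 1.0408
Risk-neutral probability p = (e^0.04 − 0.8089)/(1.2363 − 0.8089) = 0.2320/0.4275 = 0.5426
Terminal stock prices: S_uu = 229.3, S_ud = 150, S_dd = 98.14
Terminal payoffs (K − S): max(-109.3, 0) = 0, max(-30, 0) = 0, max(21.86, 0) = 21.86
Node u (S = 185.4): V_u = e^(−0.04)·[0.5426·0.0000 + 0.4574·0.0000] = 0.0000
Node d (S = 121.3): V_d = e^(−0.04)·[0.5426·0.0000 + 0.4574·21.8623] = 9.6069
Node 0 (S = 150): V_0 = e^(−0.04)·[0.5426·0.0000 + 0.4574·9.6069] = 4.2215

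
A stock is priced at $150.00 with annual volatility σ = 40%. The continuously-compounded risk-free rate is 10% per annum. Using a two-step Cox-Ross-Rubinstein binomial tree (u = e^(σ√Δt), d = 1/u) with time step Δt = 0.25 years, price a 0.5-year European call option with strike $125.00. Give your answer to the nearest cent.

$36.61

CRR parameters: u = e^(σ√Δt) = e^(0.4·√0.25) = 1.2214, d = 1/u = 0.8187
Per-period rate: rΔt = 0.1·0.25 = 0.025, so R = e^0.025 = 1.0253
Risk-neutral probability p = (e^0.025 − 0.8187)/(1.2214 − 0.8187) = 0.2066/0.4027 = 0.5130
Terminal stock prices: S_uu = 223.8, S_ud = 150, S_dd = 100.5
Terminal payoffs (S − K): max(98.77, 0) = 98.77, max(25, 0) = 25, max(-24.45, 0) = 0
Node u (S = 183.2): V_u = e^(−0.025)·[0.5130·98.7737 + 0.4870·25.0000] = 61.2967
Node d (S = 122.8): V_d = e^(−0.025)·[0.5130·25.0000 + 0.4870·0.0000] = 12.5092
Node 0 (S = 150): V_0 = e^(−0.025)·[0.5130·61.2967 + 0.4870·12.5092] = 36.6120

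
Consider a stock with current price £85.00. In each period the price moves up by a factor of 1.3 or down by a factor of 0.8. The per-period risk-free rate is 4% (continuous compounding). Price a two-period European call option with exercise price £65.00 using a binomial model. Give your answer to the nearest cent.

£27.63

Risk-neutral probability p = (e^0.04 − 0.8)/(1.3 − 0.8) = 0.2408/0.5000 = 0.4816
Terminal stock prices: S_uu = 143.7, S_ud = 88.4, S_dd = 54.4
Terminal payoffs (S − K): max(78.65, 0) = 78.65, max(23.4, 0) = 23.4, max(-10.6, 0) = 0
Node u (S = 110.5): V_u = e^(−0.04)·[0.4816·78.6500 + 0.5184·23.4000] = 48.0487
Node d (S = 68): V_d = e^(−0.04)·[0.4816·23.4000 + 0.5184·0.0000] = 10.8280
Node 0 (S = 85): V_0 = e^(−0.04)·[0.4816·48.0487 + 0.5184·10.8280] = 27.6268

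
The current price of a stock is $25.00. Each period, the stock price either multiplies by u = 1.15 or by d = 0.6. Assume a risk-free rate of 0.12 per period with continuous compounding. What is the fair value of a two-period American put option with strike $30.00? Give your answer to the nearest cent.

$5.00

Risk-neutral probability p = (e^0.12 − 0.6)/(1.15 − 0.6) = 0.5275/0.5500 = 0.9591
Terminal stock prices: S_uu = 33.06, S_ud = 17.25, S_dd = 9
Terminal payoffs (K − S): max(-3.062, 0) = 0, max(12.75, 0) = 12.75, max(21, 0) = 21
Node u (S = 28.75): continuation = e^(−0.12)·[0.9591·0.0000 + 0.0409·12.7500] = 0.4627; exercise value = 1.2500 > continuation, so V_u = 1.2500 (exercise)
Node d (S = 15): continuation = e^(−0.12)·[0.9591·12.7500 + 0.0409·21.0000] = 11.6076; exercise value = 15.0000 > continuation, so V_d = 15.0000 (exercise)
Node 0 (S = 25): continuation = e^(−0.12)·[0.9591·1.2500 + 0.0409·15.0000] = 1.6076; exercise value = 5.0000 > continuation, so V_0 = 5.0000 (exercise)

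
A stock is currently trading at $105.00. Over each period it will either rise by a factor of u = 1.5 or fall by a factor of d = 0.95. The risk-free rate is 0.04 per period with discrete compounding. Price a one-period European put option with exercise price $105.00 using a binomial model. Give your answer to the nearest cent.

Risk-neutral probability p = (1 + 0.04 − 0.95)/(1.5 − 0.95) = 0.0900/0.5500 = 0.1636
Terminal stock prices: S_u = 157.5, S_d = 99.75
Terminal payoffs (K − S): max(-52.5, 0) = 0, max(5.25, 0) = 5.25
Node 0 (S = 105): V_0 = 1/1.04·[0.1636·0.0000 + 0.8364·5.2500] = 4.2220

$4.22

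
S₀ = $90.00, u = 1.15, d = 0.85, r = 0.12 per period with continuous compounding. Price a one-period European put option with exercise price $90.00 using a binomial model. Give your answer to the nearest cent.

Risk-neutral probability p = (e^0.12 − 0.85)/(1.15 − 0.85) = 0.2775/0.3000 = 0.9250
Terminal stock prices: S_u = 103.5, S_d = 76.5
Terminal payoffs (K − S): max(-13.5, 0) = 0, max(13.5, 0) = 13.5
Node 0 (S = 90): V_0 = e^(−0.12)·[0.9250·0.0000 + 0.0750·13.5000] = 0.8981

$0.90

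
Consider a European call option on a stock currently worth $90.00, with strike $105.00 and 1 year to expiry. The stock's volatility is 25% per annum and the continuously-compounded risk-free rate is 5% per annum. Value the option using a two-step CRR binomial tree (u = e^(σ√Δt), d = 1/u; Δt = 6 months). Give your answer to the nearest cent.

$6.12

CRR parameters: u = e^(σ√Δt) = e^(0.25·√0.5) = 1.1934, d = 1/u = 0.8380
Per-period rate: rΔt = 0.05·0.5 = 0.025, so R = e^0.025 = 1.0253
Risk-neutral probability p = (e^0.025 − 0.8380)/(1.1934 − 0.8380) = 0.1873/0.3554 = 0.5272
Terminal stock prices: S_uu = 128.2, S_ud = 90, S_dd = 63.2
Terminal payoffs (S − K): max(23.17, 0) = 23.17, max(-15, 0) = 0, max(-41.8, 0) = 0
Node u (S = 107.4): V_u = e^(−0.025)·[0.5272·23.1707 + 0.4728·0.0000] = 11.9129
Node d (S = 75.42): V_d = e^(−0.025)·[0.5272·0.0000 + 0.4728·0.0000] = 0.0000
Node 0 (S = 90): V_0 = e^(−0.025)·[0.5272·11.9129 + 0.4728·0.0000] = 6.1248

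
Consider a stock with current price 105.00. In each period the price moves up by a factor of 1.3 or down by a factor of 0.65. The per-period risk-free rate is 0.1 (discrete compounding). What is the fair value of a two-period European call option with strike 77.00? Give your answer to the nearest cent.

43.92

Risk-neutral probability p = (1 + 0.1 − 0.65)/(1.3 − 0.65) = 0.4500/0.6500 = 0.6923
Terminal stock prices: S_uu = 177.5, S_ud = 88.73, S_dd = 44.36
Terminal payoffs (S − K): max(100.5, 0) = 100.5, max(11.73, 0) = 11.73, max(-32.64, 0) = 0
Node u (S = 136.5): V_u = 1/1.1·[0.6923·100.4500 + 0.3077·11.7250] = 66.5000
Node d (S = 68.25): V_d = 1/1.1·[0.6923·11.7250 + 0.3077·0.0000] = 7.3794
Node 0 (S = 105): V_0 = 1/1.1·[0.6923·66.5000 + 0.3077·7.3794] = 43.9173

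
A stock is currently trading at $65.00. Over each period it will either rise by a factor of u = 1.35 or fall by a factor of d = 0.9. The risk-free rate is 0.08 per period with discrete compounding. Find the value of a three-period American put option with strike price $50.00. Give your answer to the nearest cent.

Risk-neutral probability p = (1 + 0.08 − 0.9)/(1.35 − 0.9) = 0.1800/0.4500 = 0.4000
Terminal stock prices: S_uuu = 159.9, S_uud = 106.6, S_udd = 71.08, S_ddd = 47.39
Terminal payoffs (K − S): max(-109.9, 0) = 0, max(-56.62, 0) = 0, max(-21.08, 0) = 0, max(2.615, 0) = 2.615
Node uu (S = 118.5): continuation = 1/1.08·[0.4000·0.0000 + 0.6000·0.0000] = 0.0000; exercise value = 0.0000 ≤ continuation, so V_uu = 0.0000
Node ud (S = 78.98): continuation = 1/1.08·[0.4000·0.0000 + 0.6000·0.0000] = 0.0000; exercise value = 0.0000 ≤ continuation, so V_ud = 0.0000
Node dd (S = 52.65): continuation = 1/1.08·[0.4000·0.0000 + 0.6000·2.6150] = 1.4528; exercise value = 0.0000 ≤ continuation, so V_dd = 1.4528
Node u (S = 87.75): continuation = 1/1.08·[0.4000·0.0000 + 0.6000·0.0000] = 0.0000; exercise value = 0.0000 ≤ continuation, so V_u = 0.0000
Node d (S = 58.5): continuation = 1/1.08·[0.4000·0.0000 + 0.6000·1.4528] = 0.8071; exercise value = 0.0000 ≤ continuation, so V_d = 0.8071
Node 0 (S = 65): continuation = 1/1.08·[0.4000·0.0000 + 0.6000·0.8071] = 0.4484; exercise value = 0.0000 ≤ continuation, so V_0 = 0.4484

$0.45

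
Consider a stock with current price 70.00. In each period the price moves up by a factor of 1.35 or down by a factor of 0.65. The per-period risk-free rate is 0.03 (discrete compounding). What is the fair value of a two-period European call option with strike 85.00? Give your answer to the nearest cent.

11.83

Risk-neutral probability p = (1 + 0.03 − 0.65)/(1.35 − 0.65) = 0.3800/0.7000 = 0.5429
Terminal stock prices: S_uu = 127.6, S_ud = 61.43, S_dd = 29.58
Terminal payoffs (S − K): max(42.58, 0) = 42.58, max(-23.57, 0) = 0, max(-55.42, 0) = 0
Node u (S = 94.5): V_u = 1/1.03·[0.5429·42.5750 + 0.4571·0.0000] = 22.4390
Node d (S = 45.5): V_d = 1/1.03·[0.5429·0.0000 + 0.4571·0.0000] = 0.0000
Node 0 (S = 70): V_0 = 1/1.03·[0.5429·22.4390 + 0.4571·0.0000] = 11.8264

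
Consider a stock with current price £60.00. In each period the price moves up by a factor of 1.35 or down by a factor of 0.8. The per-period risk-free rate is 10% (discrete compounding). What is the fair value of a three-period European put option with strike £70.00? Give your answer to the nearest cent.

Risk-neutral probability p = (1 + 0.1 − 0.8)/(1.35 − 0.8) = 0.3000/0.5500 = 0.5455
Terminal stock prices: S_uuu = 147.6, S_uud = 87.48, S_udd = 51.84, S_ddd = 30.72
Terminal payoffs (K − S): max(-77.62, 0) = 0, max(-17.48, 0) = 0, max(18.16, 0) = 18.16, max(39.28, 0) = 39.28
Node uu (S = 109.4): V_uu = 1/1.1·[0.5455·0.0000 + 0.4545·0.0000] = 0.0000
Node ud (S = 64.8): V_ud = 1/1.1·[0.5455·0.0000 + 0.4545·18.1600] = 7.5041
Node dd (S = 38.4): V_dd = 1/1.1·[0.5455·18.1600 + 0.4545·39.2800] = 25.2364
Node u (S = 81): V_u = 1/1.1·[0.5455·0.0000 + 0.4545·7.5041] = 3.1009
Node d (S = 48): V_d = 1/1.1·[0.5455·7.5041 + 0.4545·25.2364] = 14.1493
Node 0 (S = 60): V_0 = 1/1.1·[0.5455·3.1009 + 0.4545·14.1493] = 7.3844

£7.38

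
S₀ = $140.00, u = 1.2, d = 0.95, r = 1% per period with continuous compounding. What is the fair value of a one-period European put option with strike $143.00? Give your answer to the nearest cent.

$7.52

Risk-neutral probability p = (e^0.01 − 0.95)/(1.2 − 0.95) = 0.0601/0.2500 = 0.2402
Terminal stock prices: S_u = 168, S_d = 133
Terminal payoffs (K − S): max(-25, 0) = 0, max(10, 0) = 10
Node 0 (S = 140): V_0 = e^(−0.01)·[0.2402·0.0000 + 0.7598·10.0000] = 7.5224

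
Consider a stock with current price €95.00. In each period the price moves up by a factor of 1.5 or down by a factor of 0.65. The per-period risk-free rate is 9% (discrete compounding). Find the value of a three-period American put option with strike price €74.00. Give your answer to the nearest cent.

€9.20

Risk-neutral probability p = (1 + 0.09 − 0.65)/(1.5 − 0.65) = 0.4400/0.8500 = 0.5176
Terminal stock prices: S_uuu = 320.6, S_uud = 138.9, S_udd = 60.21, S_ddd = 26.09
Terminal payoffs (K − S): max(-246.6, 0) = 0, max(-64.94, 0) = 0, max(13.79, 0) = 13.79, max(47.91, 0) = 47.91
Node uu (S = 213.8): continuation = 1/1.09·[0.5176·0.0000 + 0.4824·0.0000] = 0.0000; exercise value = 0.0000 ≤ continuation, so V_uu = 0.0000
Node ud (S = 92.62): continuation = 1/1.09·[0.5176·0.0000 + 0.4824·13.7937] = 6.1041; exercise value = 0.0000 ≤ continuation, so V_ud = 6.1041
Node dd (S = 40.14): continuation = 1/1.09·[0.5176·13.7937 + 0.4824·47.9106] = 27.7524; exercise value = 33.8625 > continuation, so V_dd = 33.8625 (exercise)
Node u (S = 142.5): continuation = 1/1.09·[0.5176·0.0000 + 0.4824·6.1041] = 2.7012; exercise value = 0.0000 ≤ continuation, so V_u = 2.7012
Node d (S = 61.75): continuation = 1/1.09·[0.5176·6.1041 + 0.4824·33.8625] = 17.8839; exercise value = 12.2500 ≤ continuation, so V_d = 17.8839
Node 0 (S = 95): continuation = 1/1.09·[0.5176·2.7012 + 0.4824·17.8839] = 9.1969; exercise value = 0.0000 ≤ continuation, so V_0 = 9.1969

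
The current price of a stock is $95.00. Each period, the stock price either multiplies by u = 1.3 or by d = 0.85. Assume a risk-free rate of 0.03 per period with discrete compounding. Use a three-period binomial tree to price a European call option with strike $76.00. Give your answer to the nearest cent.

$28.94

Risk-neutral probability p = (1 + 0.03 − 0.85)/(1.3 − 0.85) = 0.1800/0.4500 = 0.4000
Terminal stock prices: S_uuu = 208.7, S_uud = 136.5, S_udd = 89.23, S_ddd = 58.34
Terminal payoffs (S − K): max(132.7, 0) = 132.7, max(60.47, 0) = 60.47, max(13.23, 0) = 13.23, max(-17.66, 0) = 0
Node uu (S = 160.6): V_uu = 1/1.03·[0.4000·132.7150 + 0.6000·60.4675] = 86.7636
Node ud (S = 105): V_ud = 1/1.03·[0.4000·60.4675 + 0.6000·13.2287] = 31.1886
Node dd (S = 68.64): V_dd = 1/1.03·[0.4000·13.2287 + 0.6000·0.0000] = 5.1374
Node u (S = 123.5): V_u = 1/1.03·[0.4000·86.7636 + 0.6000·31.1886] = 51.8627
Node d (S = 80.75): V_d = 1/1.03·[0.4000·31.1886 + 0.6000·5.1374] = 15.1047
Node 0 (S = 95): V_0 = 1/1.03·[0.4000·51.8627 + 0.6000·15.1047] = 28.9397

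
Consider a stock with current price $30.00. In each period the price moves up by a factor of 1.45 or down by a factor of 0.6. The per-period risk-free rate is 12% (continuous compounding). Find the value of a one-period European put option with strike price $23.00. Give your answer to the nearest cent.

$1.68

Risk-neutral probability p = (e^0.12 − 0.6)/(1.45 − 0.6) = 0.5275/0.8500 = 0.6206
Terminal stock prices: S_u = 43.5, S_d = 18
Terminal payoffs (K − S): max(-20.5, 0) = 0, max(5, 0) = 5
Node 0 (S = 30): V_0 = e^(−0.12)·[0.6206·0.0000 + 0.3794·5.0000] = 1.6826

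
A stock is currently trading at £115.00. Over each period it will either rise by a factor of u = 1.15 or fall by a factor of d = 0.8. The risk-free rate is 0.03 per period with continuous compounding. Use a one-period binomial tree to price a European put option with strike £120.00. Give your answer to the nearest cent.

Risk-neutral probability p = (e^0.03 − 0.8)/(1.15 − 0.8) = 0.2305/0.3500 = 0.6584
Terminal stock prices: S_u = 132.2, S_d = 92
Terminal payoffs (K − S): max(-12.25, 0) = 0, max(28, 0) = 28
Node 0 (S = 115): V_0 = e^(−0.03)·[0.6584·0.0000 + 0.3416·28.0000] = 9.2810

£9.28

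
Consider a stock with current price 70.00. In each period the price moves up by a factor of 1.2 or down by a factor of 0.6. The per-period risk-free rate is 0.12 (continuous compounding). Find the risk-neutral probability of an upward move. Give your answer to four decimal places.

Risk-neutral probability p = (e^0.12 − 0.6)/(1.2 − 0.6) = 0.5275/0.6000 = 0.8792

p = 0.8792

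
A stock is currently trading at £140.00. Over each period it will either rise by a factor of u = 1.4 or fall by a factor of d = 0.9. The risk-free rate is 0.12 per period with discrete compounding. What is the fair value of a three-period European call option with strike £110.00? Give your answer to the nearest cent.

Risk-neutral probability p = (1 + 0.12 − 0.9)/(1.4 − 0.9) = 0.2200/0.5000 = 0.4400
Terminal stock prices: S_uuu = 384.2, S_uud = 247, S_udd = 158.8, S_ddd = 102.1
Terminal payoffs (S − K): max(274.2, 0) = 274.2, max(137, 0) = 137, max(48.76, 0) = 48.76, max(-7.94, 0) = 0
Node uu (S = 274.4): V_uu = 1/1.12·[0.4400·274.1600 + 0.5600·136.9600] = 176.1857
Node ud (S = 176.4): V_ud = 1/1.12·[0.4400·136.9600 + 0.5600·48.7600] = 78.1857
Node dd (S = 113.4): V_dd = 1/1.12·[0.4400·48.7600 + 0.5600·0.0000] = 19.1557
Node u (S = 196): V_u = 1/1.12·[0.4400·176.1857 + 0.5600·78.1857] = 108.3087
Node d (S = 126): V_d = 1/1.12·[0.4400·78.1857 + 0.5600·19.1557] = 40.2937
Node 0 (S = 140): V_0 = 1/1.12·[0.4400·108.3087 + 0.5600·40.2937] = 62.6967

£62.70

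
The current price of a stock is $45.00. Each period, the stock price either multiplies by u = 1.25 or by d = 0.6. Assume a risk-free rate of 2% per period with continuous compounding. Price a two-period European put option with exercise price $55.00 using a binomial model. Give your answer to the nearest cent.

Risk-neutral probability p = (e^0.02 − 0.6)/(1.25 − 0.6) = 0.4202/0.6500 = 0.6465
Terminal stock prices: S_uu = 70.31, S_ud = 33.75, S_dd = 16.2
Terminal payoffs (K − S): max(-15.31, 0) = 0, max(21.25, 0) = 21.25, max(38.8, 0) = 38.8
Node u (S = 56.25): V_u = e^(−0.02)·[0.6465·0.0000 + 0.3535·21.2500] = 7.3639
Node d (S = 27): V_d = e^(−0.02)·[0.6465·21.2500 + 0.3535·38.8000] = 26.9109
Node 0 (S = 45): V_0 = e^(−0.02)·[0.6465·7.3639 + 0.3535·26.9109] = 13.9918

$13.99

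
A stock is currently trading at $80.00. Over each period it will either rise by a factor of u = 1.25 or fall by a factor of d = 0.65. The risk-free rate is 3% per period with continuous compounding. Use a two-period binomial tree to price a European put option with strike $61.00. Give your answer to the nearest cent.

$3.43

Risk-neutral probability p = (e^0.03 − 0.65)/(1.25 − 0.65) = 0.3805/0.6000 = 0.6341
Terminal stock prices: S_uu = 125, S_ud = 65, S_dd = 33.8
Terminal payoffs (K − S): max(-64, 0) = 0, max(-4, 0) = 0, max(27.2, 0) = 27.2
Node u (S = 100): V_u = e^(−0.03)·[0.6341·0.0000 + 0.3659·0.0000] = 0.0000
Node d (S = 52): V_d = e^(−0.03)·[0.6341·0.0000 + 0.3659·27.2000] = 9.6586
Node 0 (S = 80): V_0 = e^(−0.03)·[0.6341·0.0000 + 0.3659·9.6586] = 3.4297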